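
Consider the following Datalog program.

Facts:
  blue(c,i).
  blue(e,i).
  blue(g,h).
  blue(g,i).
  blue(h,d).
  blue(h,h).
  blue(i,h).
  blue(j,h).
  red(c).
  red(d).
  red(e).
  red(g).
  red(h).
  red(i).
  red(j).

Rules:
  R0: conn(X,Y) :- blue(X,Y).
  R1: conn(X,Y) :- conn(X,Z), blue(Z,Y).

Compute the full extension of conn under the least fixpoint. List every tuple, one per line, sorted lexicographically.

round 1: derive conn(c,i) via R0 from blue(c,i)
round 1: derive conn(e,i) via R0 from blue(e,i)
round 1: derive conn(g,h) via R0 from blue(g,h)
round 1: derive conn(g,i) via R0 from blue(g,i)
round 1: derive conn(h,d) via R0 from blue(h,d)
round 1: derive conn(h,h) via R0 from blue(h,h)
round 1: derive conn(i,h) via R0 from blue(i,h)
round 1: derive conn(j,h) via R0 from blue(j,h)
round 2: derive conn(c,h) via R1 from conn(c,i), blue(i,h)
round 2: derive conn(e,h) via R1 from conn(e,i), blue(i,h)
round 2: derive conn(g,d) via R1 from conn(g,h), blue(h,d)
round 2: derive conn(i,d) via R1 from conn(i,h), blue(h,d)
round 2: derive conn(j,d) via R1 from conn(j,h), blue(h,d)
round 3: derive conn(c,d) via R1 from conn(c,h), blue(h,d)
round 3: derive conn(e,d) via R1 from conn(e,h), blue(h,d)

conn(c,d)
conn(c,h)
conn(c,i)
conn(e,d)
conn(e,h)
conn(e,i)
conn(g,d)
conn(g,h)
conn(g,i)
conn(h,d)
conn(h,h)
conn(i,d)
conn(i,h)
conn(j,d)
conn(j,h)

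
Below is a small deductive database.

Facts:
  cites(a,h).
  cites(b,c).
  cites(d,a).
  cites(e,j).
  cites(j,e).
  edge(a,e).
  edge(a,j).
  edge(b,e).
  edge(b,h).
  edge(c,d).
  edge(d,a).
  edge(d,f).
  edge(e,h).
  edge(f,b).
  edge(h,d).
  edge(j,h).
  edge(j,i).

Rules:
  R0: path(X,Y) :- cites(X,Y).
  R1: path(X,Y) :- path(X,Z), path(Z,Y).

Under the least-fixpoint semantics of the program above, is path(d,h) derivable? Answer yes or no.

yes

round 1: derive path(a,h) via R0 from cites(a,h)
round 1: derive path(b,c) via R0 from cites(b,c)
round 1: derive path(d,a) via R0 from cites(d,a)
round 1: derive path(e,j) via R0 from cites(e,j)
round 1: derive path(j,e) via R0 from cites(j,e)
round 2: derive path(d,h) via R1 from path(d,a), path(a,h)
round 2: derive path(e,e) via R1 from path(e,j), path(j,e)
round 2: derive path(j,j) via R1 from path(j,e), path(e,j)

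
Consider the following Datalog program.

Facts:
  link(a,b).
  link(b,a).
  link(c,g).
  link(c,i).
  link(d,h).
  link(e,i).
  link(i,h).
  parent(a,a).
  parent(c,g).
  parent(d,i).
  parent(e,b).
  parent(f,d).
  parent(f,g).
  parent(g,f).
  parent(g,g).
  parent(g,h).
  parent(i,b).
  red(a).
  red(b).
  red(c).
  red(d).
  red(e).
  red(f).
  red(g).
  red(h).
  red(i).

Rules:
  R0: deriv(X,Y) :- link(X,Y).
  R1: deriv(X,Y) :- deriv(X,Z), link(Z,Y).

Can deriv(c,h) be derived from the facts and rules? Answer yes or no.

round 1: derive deriv(a,b) via R0 from link(a,b)
round 1: derive deriv(b,a) via R0 from link(b,a)
round 1: derive deriv(c,g) via R0 from link(c,g)
round 1: derive deriv(c,i) via R0 from link(c,i)
round 1: derive deriv(d,h) via R0 from link(d,h)
round 1: derive deriv(e,i) via R0 from link(e,i)
round 1: derive deriv(i,h) via R0 from link(i,h)
round 2: derive deriv(a,a) via R1 from deriv(a,b), link(b,a)
round 2: derive deriv(b,b) via R1 from deriv(b,a), link(a,b)
round 2: derive deriv(c,h) via R1 from deriv(c,i), link(i,h)
round 2: derive deriv(e,h) via R1 from deriv(e,i), link(i,h)

yes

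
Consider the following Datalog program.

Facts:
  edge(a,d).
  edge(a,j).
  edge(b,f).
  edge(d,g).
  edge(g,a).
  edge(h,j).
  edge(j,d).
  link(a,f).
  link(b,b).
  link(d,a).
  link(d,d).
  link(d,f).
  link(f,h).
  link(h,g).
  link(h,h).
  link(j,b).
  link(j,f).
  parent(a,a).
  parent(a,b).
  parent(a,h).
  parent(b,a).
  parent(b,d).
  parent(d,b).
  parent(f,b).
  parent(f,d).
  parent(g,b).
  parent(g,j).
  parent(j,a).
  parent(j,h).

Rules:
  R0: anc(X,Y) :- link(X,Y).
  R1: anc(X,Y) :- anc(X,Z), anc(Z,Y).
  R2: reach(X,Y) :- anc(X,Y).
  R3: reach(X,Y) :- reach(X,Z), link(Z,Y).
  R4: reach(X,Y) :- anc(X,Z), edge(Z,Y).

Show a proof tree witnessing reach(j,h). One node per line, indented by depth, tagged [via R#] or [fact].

reach(j,h)  [via R2]
  anc(j,h)  [via R1]
    anc(j,f)  [via R0]
      link(j,f)  [fact]
    anc(f,h)  [via R0]
      link(f,h)  [fact]

round 1: derive anc(a,f) via R0 from link(a,f)
round 1: derive anc(b,b) via R0 from link(b,b)
round 1: derive anc(d,a) via R0 from link(d,a)
round 1: derive anc(d,d) via R0 from link(d,d)
round 1: derive anc(d,f) via R0 from link(d,f)
round 1: derive anc(f,h) via R0 from link(f,h)
round 1: derive anc(h,g) via R0 from link(h,g)
round 1: derive anc(h,h) via R0 from link(h,h)
round 1: derive anc(j,b) via R0 from link(j,b)
round 1: derive anc(j,f) via R0 from link(j,f)
round 2: derive anc(a,h) via R1 from anc(a,f), anc(f,h)
round 2: derive anc(d,h) via R1 from anc(d,f), anc(f,h)
round 2: derive anc(f,g) via R1 from anc(f,h), anc(h,g)
round 2: derive anc(j,h) via R1 from anc(j,f), anc(f,h)
round 2: derive reach(a,f) via R2 from anc(a,f)
round 2: derive reach(b,b) via R2 from anc(b,b)
round 2: derive reach(d,a) via R2 from anc(d,a)
round 2: derive reach(d,d) via R2 from anc(d,d)
round 2: derive reach(d,f) via R2 from anc(d,f)
round 2: derive reach(f,h) via R2 from anc(f,h)
round 2: derive reach(h,g) via R2 from anc(h,g)
round 2: derive reach(h,h) via R2 from anc(h,h)
round 2: derive reach(j,b) via R2 from anc(j,b)
round 2: derive reach(j,f) via R2 from anc(j,f)
round 2: derive reach(b,f) via R4 from anc(b,b), edge(b,f)
round 2: derive reach(d,g) via R4 from anc(d,d), edge(d,g)
round 2: derive reach(d,j) via R4 from anc(d,a), edge(a,j)
round 2: derive reach(f,j) via R4 from anc(f,h), edge(h,j)
round 2: derive reach(h,a) via R4 from anc(h,g), edge(g,a)
round 2: derive reach(h,j) via R4 from anc(h,h), edge(h,j)
round 3: derive anc(a,g) via R1 from anc(a,f), anc(f,g)
round 3: derive anc(d,g) via R1 from anc(d,f), anc(f,g)
round 3: derive anc(j,g) via R1 from anc(j,f), anc(f,g)
round 3: derive reach(a,h) via R2 from anc(a,h)
round 3: derive reach(d,h) via R2 from anc(d,h)
round 3: derive reach(f,g) via R2 from anc(f,g)
round 3: derive reach(j,h) via R2 from anc(j,h)
round 3: derive reach(b,h) via R3 from reach(b,f), link(f,h)
round 3: derive reach(d,b) via R3 from reach(d,j), link(j,b)
round 3: derive reach(f,b) via R3 from reach(f,j), link(j,b)
round 3: derive reach(f,f) via R3 from reach(f,j), link(j,f)
round 3: derive reach(h,b) via R3 from reach(h,j), link(j,b)
round 3: derive reach(h,f) via R3 from reach(h,a), link(a,f)
round 3: derive reach(a,j) via R4 from anc(a,h), edge(h,j)
round 3: derive reach(f,a) via R4 from anc(f,g), edge(g,a)
round 3: derive reach(j,j) via R4 from anc(j,h), edge(h,j)
round 4: derive reach(a,g) via R2 from anc(a,g)
round 4: derive reach(j,g) via R2 from anc(j,g)
round 4: derive reach(a,b) via R3 from reach(a,j), link(j,b)
round 4: derive reach(b,g) via R3 from reach(b,h), link(h,g)
round 4: derive reach(a,a) via R4 from anc(a,g), edge(g,a)
round 4: derive reach(j,a) via R4 from anc(j,g), edge(g,a)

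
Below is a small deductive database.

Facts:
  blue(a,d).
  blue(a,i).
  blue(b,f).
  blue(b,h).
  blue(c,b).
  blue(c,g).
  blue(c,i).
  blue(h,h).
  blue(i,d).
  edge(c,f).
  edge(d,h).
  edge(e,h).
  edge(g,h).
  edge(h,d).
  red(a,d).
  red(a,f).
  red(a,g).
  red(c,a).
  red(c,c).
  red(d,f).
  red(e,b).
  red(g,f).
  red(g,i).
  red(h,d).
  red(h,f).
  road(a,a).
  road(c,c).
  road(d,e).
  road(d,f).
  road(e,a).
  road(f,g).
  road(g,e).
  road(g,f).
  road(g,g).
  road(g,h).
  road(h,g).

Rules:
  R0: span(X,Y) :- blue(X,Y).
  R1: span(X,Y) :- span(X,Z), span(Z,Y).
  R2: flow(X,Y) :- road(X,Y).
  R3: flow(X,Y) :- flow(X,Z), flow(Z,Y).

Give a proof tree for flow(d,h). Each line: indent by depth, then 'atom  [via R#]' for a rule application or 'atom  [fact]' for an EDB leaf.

round 1: derive flow(a,a) via R2 from road(a,a)
round 1: derive flow(c,c) via R2 from road(c,c)
round 1: derive flow(d,e) via R2 from road(d,e)
round 1: derive flow(d,f) via R2 from road(d,f)
round 1: derive flow(e,a) via R2 from road(e,a)
round 1: derive flow(f,g) via R2 from road(f,g)
round 1: derive flow(g,e) via R2 from road(g,e)
round 1: derive flow(g,f) via R2 from road(g,f)
round 1: derive flow(g,g) via R2 from road(g,g)
round 1: derive flow(g,h) via R2 from road(g,h)
round 1: derive flow(h,g) via R2 from road(h,g)
round 2: derive flow(d,a) via R3 from flow(d,e), flow(e,a)
round 2: derive flow(d,g) via R3 from flow(d,f), flow(f,g)
round 2: derive flow(f,e) via R3 from flow(f,g), flow(g,e)
round 2: derive flow(f,f) via R3 from flow(f,g), flow(g,f)
round 2: derive flow(f,h) via R3 from flow(f,g), flow(g,h)
round 2: derive flow(g,a) via R3 from flow(g,e), flow(e,a)
round 2: derive flow(h,e) via R3 from flow(h,g), flow(g,e)
round 2: derive flow(h,f) via R3 from flow(h,g), flow(g,f)
round 2: derive flow(h,h) via R3 from flow(h,g), flow(g,h)
round 3: derive flow(d,h) via R3 from flow(d,f), flow(f,h)
round 3: derive flow(f,a) via R3 from flow(f,e), flow(e,a)
round 3: derive flow(h,a) via R3 from flow(h,e), flow(e,a)

flow(d,h)  [via R3]
  flow(d,f)  [via R2]
    road(d,f)  [fact]
  flow(f,h)  [via R3]
    flow(f,g)  [via R2]
      road(f,g)  [fact]
    flow(g,h)  [via R2]
      road(g,h)  [fact]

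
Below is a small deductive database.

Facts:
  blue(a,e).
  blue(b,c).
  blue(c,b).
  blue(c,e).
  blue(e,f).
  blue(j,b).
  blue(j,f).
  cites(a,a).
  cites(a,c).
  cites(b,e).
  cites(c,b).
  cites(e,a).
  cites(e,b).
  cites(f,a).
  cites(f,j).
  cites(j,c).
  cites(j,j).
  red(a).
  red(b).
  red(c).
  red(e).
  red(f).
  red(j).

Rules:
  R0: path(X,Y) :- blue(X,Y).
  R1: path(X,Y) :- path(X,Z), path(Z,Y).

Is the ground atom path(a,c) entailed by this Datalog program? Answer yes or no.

no

round 1: derive path(a,e) via R0 from blue(a,e)
round 1: derive path(b,c) via R0 from blue(b,c)
round 1: derive path(c,b) via R0 from blue(c,b)
round 1: derive path(c,e) via R0 from blue(c,e)
round 1: derive path(e,f) via R0 from blue(e,f)
round 1: derive path(j,b) via R0 from blue(j,b)
round 1: derive path(j,f) via R0 from blue(j,f)
round 2: derive path(a,f) via R1 from path(a,e), path(e,f)
round 2: derive path(b,b) via R1 from path(b,c), path(c,b)
round 2: derive path(b,e) via R1 from path(b,c), path(c,e)
round 2: derive path(c,c) via R1 from path(c,b), path(b,c)
round 2: derive path(c,f) via R1 from path(c,e), path(e,f)
round 2: derive path(j,c) via R1 from path(j,b), path(b,c)
round 3: derive path(b,f) via R1 from path(b,c), path(c,f)
round 3: derive path(j,e) via R1 from path(j,b), path(b,e)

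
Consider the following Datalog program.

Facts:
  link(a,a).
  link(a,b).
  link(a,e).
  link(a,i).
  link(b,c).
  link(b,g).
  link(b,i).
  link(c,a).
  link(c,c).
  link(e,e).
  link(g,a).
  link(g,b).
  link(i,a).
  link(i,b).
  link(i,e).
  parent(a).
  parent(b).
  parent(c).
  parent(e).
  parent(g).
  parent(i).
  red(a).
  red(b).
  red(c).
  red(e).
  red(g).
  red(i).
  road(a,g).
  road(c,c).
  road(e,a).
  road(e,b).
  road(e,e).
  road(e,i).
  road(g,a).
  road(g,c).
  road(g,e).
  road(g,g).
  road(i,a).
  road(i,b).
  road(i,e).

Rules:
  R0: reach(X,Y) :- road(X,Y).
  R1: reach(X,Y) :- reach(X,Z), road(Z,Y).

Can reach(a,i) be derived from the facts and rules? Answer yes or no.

yes

round 1: derive reach(a,g) via R0 from road(a,g)
round 1: derive reach(c,c) via R0 from road(c,c)
round 1: derive reach(e,a) via R0 from road(e,a)
round 1: derive reach(e,b) via R0 from road(e,b)
round 1: derive reach(e,e) via R0 from road(e,e)
round 1: derive reach(e,i) via R0 from road(e,i)
round 1: derive reach(g,a) via R0 from road(g,a)
round 1: derive reach(g,c) via R0 from road(g,c)
round 1: derive reach(g,e) via R0 from road(g,e)
round 1: derive reach(g,g) via R0 from road(g,g)
round 1: derive reach(i,a) via R0 from road(i,a)
round 1: derive reach(i,b) via R0 from road(i,b)
round 1: derive reach(i,e) via R0 from road(i,e)
round 2: derive reach(a,a) via R1 from reach(a,g), road(g,a)
round 2: derive reach(a,c) via R1 from reach(a,g), road(g,c)
round 2: derive reach(a,e) via R1 from reach(a,g), road(g,e)
round 2: derive reach(e,g) via R1 from reach(e,a), road(a,g)
round 2: derive reach(g,b) via R1 from reach(g,e), road(e,b)
round 2: derive reach(g,i) via R1 from reach(g,e), road(e,i)
round 2: derive reach(i,g) via R1 from reach(i,a), road(a,g)
round 2: derive reach(i,i) via R1 from reach(i,e), road(e,i)
round 3: derive reach(a,b) via R1 from reach(a,e), road(e,b)
round 3: derive reach(a,i) via R1 from reach(a,e), road(e,i)
round 3: derive reach(e,c) via R1 from reach(e,g), road(g,c)
round 3: derive reach(i,c) via R1 from reach(i,g), road(g,c)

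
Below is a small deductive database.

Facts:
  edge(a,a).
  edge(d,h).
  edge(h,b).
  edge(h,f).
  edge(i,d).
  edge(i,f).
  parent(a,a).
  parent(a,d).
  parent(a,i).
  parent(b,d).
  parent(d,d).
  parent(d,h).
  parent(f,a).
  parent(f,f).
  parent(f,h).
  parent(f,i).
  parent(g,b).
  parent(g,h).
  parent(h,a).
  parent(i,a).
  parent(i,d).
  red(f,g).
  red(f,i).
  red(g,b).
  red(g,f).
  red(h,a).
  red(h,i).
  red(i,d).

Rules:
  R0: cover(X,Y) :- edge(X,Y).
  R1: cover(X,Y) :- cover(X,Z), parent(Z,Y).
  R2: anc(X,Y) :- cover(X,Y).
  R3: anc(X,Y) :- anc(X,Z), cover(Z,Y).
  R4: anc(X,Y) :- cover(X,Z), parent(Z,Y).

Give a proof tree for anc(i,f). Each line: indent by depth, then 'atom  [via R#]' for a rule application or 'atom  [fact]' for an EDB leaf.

anc(i,f)  [via R2]
  cover(i,f)  [via R0]
    edge(i,f)  [fact]

round 1: derive cover(a,a) via R0 from edge(a,a)
round 1: derive cover(d,h) via R0 from edge(d,h)
round 1: derive cover(h,b) via R0 from edge(h,b)
round 1: derive cover(h,f) via R0 from edge(h,f)
round 1: derive cover(i,d) via R0 from edge(i,d)
round 1: derive cover(i,f) via R0 from edge(i,f)
round 2: derive cover(a,d) via R1 from cover(a,a), parent(a,d)
round 2: derive cover(a,i) via R1 from cover(a,a), parent(a,i)
round 2: derive cover(d,a) via R1 from cover(d,h), parent(h,a)
round 2: derive cover(h,a) via R1 from cover(h,f), parent(f,a)
round 2: derive cover(h,d) via R1 from cover(h,b), parent(b,d)
round 2: derive cover(h,h) via R1 from cover(h,f), parent(f,h)
round 2: derive cover(h,i) via R1 from cover(h,f), parent(f,i)
round 2: derive cover(i,a) via R1 from cover(i,f), parent(f,a)
round 2: derive cover(i,h) via R1 from cover(i,d), parent(d,h)
round 2: derive cover(i,i) via R1 from cover(i,f), parent(f,i)
round 2: derive anc(a,a) via R2 from cover(a,a)
round 2: derive anc(d,h) via R2 from cover(d,h)
round 2: derive anc(h,b) via R2 from cover(h,b)
round 2: derive anc(h,f) via R2 from cover(h,f)
round 2: derive anc(i,d) via R2 from cover(i,d)
round 2: derive anc(i,f) via R2 from cover(i,f)
round 2: derive anc(a,d) via R4 from cover(a,a), parent(a,d)
round 2: derive anc(a,i) via R4 from cover(a,a), parent(a,i)
round 2: derive anc(d,a) via R4 from cover(d,h), parent(h,a)
round 2: derive anc(h,a) via R4 from cover(h,f), parent(f,a)
round 2: derive anc(h,d) via R4 from cover(h,b), parent(b,d)
round 2: derive anc(h,h) via R4 from cover(h,f), parent(f,h)
round 2: derive anc(h,i) via R4 from cover(h,f), parent(f,i)
round 2: derive anc(i,a) via R4 from cover(i,f), parent(f,a)
round 2: derive anc(i,h) via R4 from cover(i,d), parent(d,h)
round 2: derive anc(i,i) via R4 from cover(i,f), parent(f,i)
round 3: derive cover(a,h) via R1 from cover(a,d), parent(d,h)
round 3: derive cover(d,d) via R1 from cover(d,a), parent(a,d)
round 3: derive cover(d,i) via R1 from cover(d,a), parent(a,i)
round 3: derive anc(a,f) via R3 from anc(a,i), cover(i,f)
round 3: derive anc(a,h) via R3 from anc(a,d), cover(d,h)
round 3: derive anc(d,b) via R3 from anc(d,h), cover(h,b)
round 3: derive anc(d,d) via R3 from anc(d,a), cover(a,d)
round 3: derive anc(d,f) via R3 from anc(d,h), cover(h,f)
round 3: derive anc(d,i) via R3 from anc(d,a), cover(a,i)
round 3: derive anc(i,b) via R3 from anc(i,h), cover(h,b)
round 4: derive anc(a,b) via R3 from anc(a,h), cover(h,b)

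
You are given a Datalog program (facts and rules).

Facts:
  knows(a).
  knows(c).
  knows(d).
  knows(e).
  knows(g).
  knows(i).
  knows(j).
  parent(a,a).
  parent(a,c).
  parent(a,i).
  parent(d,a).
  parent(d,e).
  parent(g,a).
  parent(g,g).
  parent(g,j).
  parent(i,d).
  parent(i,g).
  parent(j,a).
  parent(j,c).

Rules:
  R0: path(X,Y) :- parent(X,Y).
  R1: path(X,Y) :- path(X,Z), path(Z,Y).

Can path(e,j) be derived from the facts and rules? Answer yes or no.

round 1: derive path(a,a) via R0 from parent(a,a)
round 1: derive path(a,c) via R0 from parent(a,c)
round 1: derive path(a,i) via R0 from parent(a,i)
round 1: derive path(d,a) via R0 from parent(d,a)
round 1: derive path(d,e) via R0 from parent(d,e)
round 1: derive path(g,a) via R0 from parent(g,a)
round 1: derive path(g,g) via R0 from parent(g,g)
round 1: derive path(g,j) via R0 from parent(g,j)
round 1: derive path(i,d) via R0 from parent(i,d)
round 1: derive path(i,g) via R0 from parent(i,g)
round 1: derive path(j,a) via R0 from parent(j,a)
round 1: derive path(j,c) via R0 from parent(j,c)
round 2: derive path(a,d) via R1 from path(a,i), path(i,d)
round 2: derive path(a,g) via R1 from path(a,i), path(i,g)
round 2: derive path(d,c) via R1 from path(d,a), path(a,c)
round 2: derive path(d,i) via R1 from path(d,a), path(a,i)
round 2: derive path(g,c) via R1 from path(g,a), path(a,c)
round 2: derive path(g,i) via R1 from path(g,a), path(a,i)
round 2: derive path(i,a) via R1 from path(i,d), path(d,a)
round 2: derive path(i,e) via R1 from path(i,d), path(d,e)
round 2: derive path(i,j) via R1 from path(i,g), path(g,j)
round 2: derive path(j,i) via R1 from path(j,a), path(a,i)
round 3: derive path(a,e) via R1 from path(a,d), path(d,e)
round 3: derive path(a,j) via R1 from path(a,g), path(g,j)
round 3: derive path(d,d) via R1 from path(d,a), path(a,d)
round 3: derive path(d,g) via R1 from path(d,a), path(a,g)
round 3: derive path(d,j) via R1 from path(d,i), path(i,j)
round 3: derive path(g,d) via R1 from path(g,a), path(a,d)
round 3: derive path(g,e) via R1 from path(g,i), path(i,e)
round 3: derive path(i,c) via R1 from path(i,a), path(a,c)
round 3: derive path(i,i) via R1 from path(i,a), path(a,i)
round 3: derive path(j,d) via R1 from path(j,a), path(a,d)
round 3: derive path(j,e) via R1 from path(j,i), path(i,e)
round 3: derive path(j,g) via R1 from path(j,a), path(a,g)
round 3: derive path(j,j) via R1 from path(j,i), path(i,j)

no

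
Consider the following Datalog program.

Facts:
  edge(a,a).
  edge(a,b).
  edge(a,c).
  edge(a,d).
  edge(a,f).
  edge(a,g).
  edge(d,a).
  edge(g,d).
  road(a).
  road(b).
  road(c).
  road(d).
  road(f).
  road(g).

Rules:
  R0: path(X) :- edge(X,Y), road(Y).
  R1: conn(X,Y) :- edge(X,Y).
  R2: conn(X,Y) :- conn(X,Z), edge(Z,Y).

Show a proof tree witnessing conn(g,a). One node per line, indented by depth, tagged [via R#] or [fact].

round 1: derive conn(a,a) via R1 from edge(a,a)
round 1: derive conn(a,b) via R1 from edge(a,b)
round 1: derive conn(a,c) via R1 from edge(a,c)
round 1: derive conn(a,d) via R1 from edge(a,d)
round 1: derive conn(a,f) via R1 from edge(a,f)
round 1: derive conn(a,g) via R1 from edge(a,g)
round 1: derive conn(d,a) via R1 from edge(d,a)
round 1: derive conn(g,d) via R1 from edge(g,d)
round 2: derive conn(d,b) via R2 from conn(d,a), edge(a,b)
round 2: derive conn(d,c) via R2 from conn(d,a), edge(a,c)
round 2: derive conn(d,d) via R2 from conn(d,a), edge(a,d)
round 2: derive conn(d,f) via R2 from conn(d,a), edge(a,f)
round 2: derive conn(d,g) via R2 from conn(d,a), edge(a,g)
round 2: derive conn(g,a) via R2 from conn(g,d), edge(d,a)
round 3: derive conn(g,b) via R2 from conn(g,a), edge(a,b)
round 3: derive conn(g,c) via R2 from conn(g,a), edge(a,c)
round 3: derive conn(g,f) via R2 from conn(g,a), edge(a,f)
round 3: derive conn(g,g) via R2 from conn(g,a), edge(a,g)

conn(g,a)  [via R2]
  conn(g,d)  [via R1]
    edge(g,d)  [fact]
  edge(d,a)  [fact]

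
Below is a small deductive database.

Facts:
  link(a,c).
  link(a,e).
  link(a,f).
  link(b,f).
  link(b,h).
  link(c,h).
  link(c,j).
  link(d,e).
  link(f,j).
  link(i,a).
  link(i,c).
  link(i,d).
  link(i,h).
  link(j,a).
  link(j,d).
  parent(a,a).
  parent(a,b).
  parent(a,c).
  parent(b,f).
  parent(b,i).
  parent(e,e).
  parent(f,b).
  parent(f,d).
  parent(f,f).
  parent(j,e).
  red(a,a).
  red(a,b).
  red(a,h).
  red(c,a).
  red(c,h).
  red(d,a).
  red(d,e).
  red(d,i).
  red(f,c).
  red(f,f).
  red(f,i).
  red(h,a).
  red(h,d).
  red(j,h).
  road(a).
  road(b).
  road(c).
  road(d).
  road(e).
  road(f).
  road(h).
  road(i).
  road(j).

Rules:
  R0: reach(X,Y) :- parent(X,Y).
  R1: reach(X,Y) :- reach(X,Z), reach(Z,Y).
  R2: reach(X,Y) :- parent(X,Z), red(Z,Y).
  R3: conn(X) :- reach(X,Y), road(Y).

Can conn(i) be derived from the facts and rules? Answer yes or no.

round 1: derive reach(a,a) via R0 from parent(a,a)
round 1: derive reach(a,b) via R0 from parent(a,b)
round 1: derive reach(a,c) via R0 from parent(a,c)
round 1: derive reach(b,f) via R0 from parent(b,f)
round 1: derive reach(b,i) via R0 from parent(b,i)
round 1: derive reach(e,e) via R0 from parent(e,e)
round 1: derive reach(f,b) via R0 from parent(f,b)
round 1: derive reach(f,d) via R0 from parent(f,d)
round 1: derive reach(f,f) via R0 from parent(f,f)
round 1: derive reach(j,e) via R0 from parent(j,e)
round 1: derive reach(a,h) via R2 from parent(a,a), red(a,h)
round 1: derive reach(b,c) via R2 from parent(b,f), red(f,c)
round 1: derive reach(f,a) via R2 from parent(f,d), red(d,a)
round 1: derive reach(f,c) via R2 from parent(f,f), red(f,c)
round 1: derive reach(f,e) via R2 from parent(f,d), red(d,e)
round 1: derive reach(f,i) via R2 from parent(f,d), red(d,i)
round 2: derive reach(a,f) via R1 from reach(a,b), reach(b,f)
round 2: derive reach(a,i) via R1 from reach(a,b), reach(b,i)
round 2: derive reach(b,a) via R1 from reach(b,f), reach(f,a)
round 2: derive reach(b,b) via R1 from reach(b,f), reach(f,b)
round 2: derive reach(b,d) via R1 from reach(b,f), reach(f,d)
round 2: derive reach(b,e) via R1 from reach(b,f), reach(f,e)
round 2: derive reach(f,h) via R1 from reach(f,a), reach(a,h)
round 2: derive conn(a) via R3 from reach(a,a), road(a)
round 2: derive conn(b) via R3 from reach(b,c), road(c)
round 2: derive conn(e) via R3 from reach(e,e), road(e)
round 2: derive conn(f) via R3 from reach(f,a), road(a)
round 2: derive conn(j) via R3 from reach(j,e), road(e)
round 3: derive reach(a,d) via R1 from reach(a,b), reach(b,d)
round 3: derive reach(a,e) via R1 from reach(a,b), reach(b,e)
round 3: derive reach(b,h) via R1 from reach(b,a), reach(a,h)

no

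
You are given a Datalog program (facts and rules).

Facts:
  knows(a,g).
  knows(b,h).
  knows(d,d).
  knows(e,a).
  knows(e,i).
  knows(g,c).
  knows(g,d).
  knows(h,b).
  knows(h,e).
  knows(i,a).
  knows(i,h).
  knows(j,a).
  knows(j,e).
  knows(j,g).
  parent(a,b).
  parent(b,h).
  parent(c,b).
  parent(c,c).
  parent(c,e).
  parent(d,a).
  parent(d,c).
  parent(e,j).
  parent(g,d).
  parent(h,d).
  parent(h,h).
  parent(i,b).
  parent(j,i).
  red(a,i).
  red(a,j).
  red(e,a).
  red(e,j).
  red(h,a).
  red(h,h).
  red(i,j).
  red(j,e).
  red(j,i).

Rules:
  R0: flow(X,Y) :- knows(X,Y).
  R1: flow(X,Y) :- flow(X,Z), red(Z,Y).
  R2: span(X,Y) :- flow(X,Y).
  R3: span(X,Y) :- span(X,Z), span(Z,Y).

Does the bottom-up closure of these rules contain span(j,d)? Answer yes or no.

round 1: derive flow(a,g) via R0 from knows(a,g)
round 1: derive flow(b,h) via R0 from knows(b,h)
round 1: derive flow(d,d) via R0 from knows(d,d)
round 1: derive flow(e,a) via R0 from knows(e,a)
round 1: derive flow(e,i) via R0 from knows(e,i)
round 1: derive flow(g,c) via R0 from knows(g,c)
round 1: derive flow(g,d) via R0 from knows(g,d)
round 1: derive flow(h,b) via R0 from knows(h,b)
round 1: derive flow(h,e) via R0 from knows(h,e)
round 1: derive flow(i,a) via R0 from knows(i,a)
round 1: derive flow(i,h) via R0 from knows(i,h)
round 1: derive flow(j,a) via R0 from knows(j,a)
round 1: derive flow(j,e) via R0 from knows(j,e)
round 1: derive flow(j,g) via R0 from knows(j,g)
round 2: derive flow(b,a) via R1 from flow(b,h), red(h,a)
round 2: derive flow(e,j) via R1 from flow(e,a), red(a,j)
round 2: derive flow(h,a) via R1 from flow(h,e), red(e,a)
round 2: derive flow(h,j) via R1 from flow(h,e), red(e,j)
round 2: derive flow(i,i) via R1 from flow(i,a), red(a,i)
round 2: derive flow(i,j) via R1 from flow(i,a), red(a,j)
round 2: derive flow(j,i) via R1 from flow(j,a), red(a,i)
round 2: derive flow(j,j) via R1 from flow(j,a), red(a,j)
round 2: derive span(a,g) via R2 from flow(a,g)
round 2: derive span(b,h) via R2 from flow(b,h)
round 2: derive span(d,d) via R2 from flow(d,d)
round 2: derive span(e,a) via R2 from flow(e,a)
round 2: derive span(e,i) via R2 from flow(e,i)
round 2: derive span(g,c) via R2 from flow(g,c)
round 2: derive span(g,d) via R2 from flow(g,d)
round 2: derive span(h,b) via R2 from flow(h,b)
round 2: derive span(h,e) via R2 from flow(h,e)
round 2: derive span(i,a) via R2 from flow(i,a)
round 2: derive span(i,h) via R2 from flow(i,h)
round 2: derive span(j,a) via R2 from flow(j,a)
round 2: derive span(j,e) via R2 from flow(j,e)
round 2: derive span(j,g) via R2 from flow(j,g)
round 3: derive flow(b,i) via R1 from flow(b,a), red(a,i)
round 3: derive flow(b,j) via R1 from flow(b,a), red(a,j)
round 3: derive flow(e,e) via R1 from flow(e,j), red(j,e)
round 3: derive flow(h,i) via R1 from flow(h,a), red(a,i)
round 3: derive flow(i,e) via R1 from flow(i,j), red(j,e)
round 3: derive span(b,a) via R2 from flow(b,a)
round 3: derive span(e,j) via R2 from flow(e,j)
round 3: derive span(h,a) via R2 from flow(h,a)
round 3: derive span(h,j) via R2 from flow(h,j)
round 3: derive span(i,i) via R2 from flow(i,i)
round 3: derive span(i,j) via R2 from flow(i,j)
round 3: derive span(j,i) via R2 from flow(j,i)
round 3: derive span(j,j) via R2 from flow(j,j)
round 3: derive span(a,c) via R3 from span(a,g), span(g,c)
round 3: derive span(a,d) via R3 from span(a,g), span(g,d)
round 3: derive span(b,b) via R3 from span(b,h), span(h,b)
round 3: derive span(b,e) via R3 from span(b,h), span(h,e)
round 3: derive span(e,g) via R3 from span(e,a), span(a,g)
round 3: derive span(e,h) via R3 from span(e,i), span(i,h)
round 3: derive span(h,h) via R3 from span(h,b), span(b,h)
round 3: derive span(h,i) via R3 from span(h,e), span(e,i)
round 3: derive span(i,b) via R3 from span(i,h), span(h,b)
round 3: derive span(i,e) via R3 from span(i,h), span(h,e)
round 3: derive span(i,g) via R3 from span(i,a), span(a,g)
round 3: derive span(j,c) via R3 from span(j,g), span(g,c)
round 3: derive span(j,d) via R3 from span(j,g), span(g,d)
round 4: derive flow(b,e) via R1 from flow(b,j), red(j,e)
round 4: derive span(b,i) via R2 from flow(b,i)
round 4: derive span(b,j) via R2 from flow(b,j)
round 4: derive span(e,e) via R2 from flow(e,e)
round 4: derive span(b,c) via R3 from span(b,a), span(a,c)
round 4: derive span(b,d) via R3 from span(b,a), span(a,d)
round 4: derive span(b,g) via R3 from span(b,a), span(a,g)
round 4: derive span(e,b) via R3 from span(e,h), span(h,b)
round 4: derive span(e,c) via R3 from span(e,a), span(a,c)
round 4: derive span(e,d) via R3 from span(e,a), span(a,d)
round 4: derive span(h,c) via R3 from span(h,a), span(a,c)
round 4: derive span(h,d) via R3 from span(h,a), span(a,d)
round 4: derive span(h,g) via R3 from span(h,a), span(a,g)
round 4: derive span(i,c) via R3 from span(i,a), span(a,c)
round 4: derive span(i,d) via R3 from span(i,a), span(a,d)
round 4: derive span(j,b) via R3 from span(j,i), span(i,b)
round 4: derive span(j,h) via R3 from span(j,e), span(e,h)

yes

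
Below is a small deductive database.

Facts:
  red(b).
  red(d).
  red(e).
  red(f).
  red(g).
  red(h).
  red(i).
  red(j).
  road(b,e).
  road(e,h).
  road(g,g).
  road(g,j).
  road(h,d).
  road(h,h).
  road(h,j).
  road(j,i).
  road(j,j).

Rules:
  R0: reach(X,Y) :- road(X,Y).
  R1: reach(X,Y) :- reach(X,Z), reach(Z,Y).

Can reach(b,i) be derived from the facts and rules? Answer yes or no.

yes

round 1: derive reach(b,e) via R0 from road(b,e)
round 1: derive reach(e,h) via R0 from road(e,h)
round 1: derive reach(g,g) via R0 from road(g,g)
round 1: derive reach(g,j) via R0 from road(g,j)
round 1: derive reach(h,d) via R0 from road(h,d)
round 1: derive reach(h,h) via R0 from road(h,h)
round 1: derive reach(h,j) via R0 from road(h,j)
round 1: derive reach(j,i) via R0 from road(j,i)
round 1: derive reach(j,j) via R0 from road(j,j)
round 2: derive reach(b,h) via R1 from reach(b,e), reach(e,h)
round 2: derive reach(e,d) via R1 from reach(e,h), reach(h,d)
round 2: derive reach(e,j) via R1 from reach(e,h), reach(h,j)
round 2: derive reach(g,i) via R1 from reach(g,j), reach(j,i)
round 2: derive reach(h,i) via R1 from reach(h,j), reach(j,i)
round 3: derive reach(b,d) via R1 from reach(b,e), reach(e,d)
round 3: derive reach(b,i) via R1 from reach(b,h), reach(h,i)
round 3: derive reach(b,j) via R1 from reach(b,e), reach(e,j)
round 3: derive reach(e,i) via R1 from reach(e,h), reach(h,i)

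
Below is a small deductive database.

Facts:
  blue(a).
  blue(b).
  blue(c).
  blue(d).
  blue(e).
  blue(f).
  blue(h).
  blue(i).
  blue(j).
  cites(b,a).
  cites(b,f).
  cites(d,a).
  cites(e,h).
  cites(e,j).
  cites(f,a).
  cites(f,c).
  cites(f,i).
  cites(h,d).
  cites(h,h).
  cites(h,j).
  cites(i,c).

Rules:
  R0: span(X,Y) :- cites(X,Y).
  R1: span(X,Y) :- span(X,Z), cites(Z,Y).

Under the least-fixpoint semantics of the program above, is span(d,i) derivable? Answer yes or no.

no

round 1: derive span(b,a) via R0 from cites(b,a)
round 1: derive span(b,f) via R0 from cites(b,f)
round 1: derive span(d,a) via R0 from cites(d,a)
round 1: derive span(e,h) via R0 from cites(e,h)
round 1: derive span(e,j) via R0 from cites(e,j)
round 1: derive span(f,a) via R0 from cites(f,a)
round 1: derive span(f,c) via R0 from cites(f,c)
round 1: derive span(f,i) via R0 from cites(f,i)
round 1: derive span(h,d) via R0 from cites(h,d)
round 1: derive span(h,h) via R0 from cites(h,h)
round 1: derive span(h,j) via R0 from cites(h,j)
round 1: derive span(i,c) via R0 from cites(i,c)
round 2: derive span(b,c) via R1 from span(b,f), cites(f,c)
round 2: derive span(b,i) via R1 from span(b,f), cites(f,i)
round 2: derive span(e,d) via R1 from span(e,h), cites(h,d)
round 2: derive span(h,a) via R1 from span(h,d), cites(d,a)
round 3: derive span(e,a) via R1 from span(e,d), cites(d,a)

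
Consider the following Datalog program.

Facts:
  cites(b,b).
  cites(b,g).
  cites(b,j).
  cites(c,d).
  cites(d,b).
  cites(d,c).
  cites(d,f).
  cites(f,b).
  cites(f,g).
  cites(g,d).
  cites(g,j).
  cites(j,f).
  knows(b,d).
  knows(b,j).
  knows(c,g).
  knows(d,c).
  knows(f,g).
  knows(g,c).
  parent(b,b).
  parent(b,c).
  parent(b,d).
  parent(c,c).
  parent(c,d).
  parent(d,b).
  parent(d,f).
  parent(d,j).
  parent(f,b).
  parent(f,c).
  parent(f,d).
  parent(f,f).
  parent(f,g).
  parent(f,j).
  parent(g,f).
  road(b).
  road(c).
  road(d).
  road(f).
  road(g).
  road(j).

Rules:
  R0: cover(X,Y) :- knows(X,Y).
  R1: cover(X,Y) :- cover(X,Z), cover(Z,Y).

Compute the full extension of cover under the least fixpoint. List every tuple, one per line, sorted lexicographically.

cover(b,c)
cover(b,d)
cover(b,g)
cover(b,j)
cover(c,c)
cover(c,g)
cover(d,c)
cover(d,g)
cover(f,c)
cover(f,g)
cover(g,c)
cover(g,g)

round 1: derive cover(b,d) via R0 from knows(b,d)
round 1: derive cover(b,j) via R0 from knows(b,j)
round 1: derive cover(c,g) via R0 from knows(c,g)
round 1: derive cover(d,c) via R0 from knows(d,c)
round 1: derive cover(f,g) via R0 from knows(f,g)
round 1: derive cover(g,c) via R0 from knows(g,c)
round 2: derive cover(b,c) via R1 from cover(b,d), cover(d,c)
round 2: derive cover(c,c) via R1 from cover(c,g), cover(g,c)
round 2: derive cover(d,g) via R1 from cover(d,c), cover(c,g)
round 2: derive cover(f,c) via R1 from cover(f,g), cover(g,c)
round 2: derive cover(g,g) via R1 from cover(g,c), cover(c,g)
round 3: derive cover(b,g) via R1 from cover(b,c), cover(c,g)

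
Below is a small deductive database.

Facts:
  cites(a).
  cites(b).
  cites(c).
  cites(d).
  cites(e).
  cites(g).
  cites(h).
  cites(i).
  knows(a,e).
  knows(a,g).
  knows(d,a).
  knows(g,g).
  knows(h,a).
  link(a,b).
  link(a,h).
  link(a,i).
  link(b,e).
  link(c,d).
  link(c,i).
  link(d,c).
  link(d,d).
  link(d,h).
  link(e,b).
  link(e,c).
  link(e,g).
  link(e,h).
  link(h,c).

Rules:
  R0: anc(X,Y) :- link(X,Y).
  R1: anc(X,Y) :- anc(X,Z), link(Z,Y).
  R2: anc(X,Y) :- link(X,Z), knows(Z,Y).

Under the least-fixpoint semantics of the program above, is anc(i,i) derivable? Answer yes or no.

no

round 1: derive anc(a,b) via R0 from link(a,b)
round 1: derive anc(a,h) via R0 from link(a,h)
round 1: derive anc(a,i) via R0 from link(a,i)
round 1: derive anc(b,e) via R0 from link(b,e)
round 1: derive anc(c,d) via R0 from link(c,d)
round 1: derive anc(c,i) via R0 from link(c,i)
round 1: derive anc(d,c) via R0 from link(d,c)
round 1: derive anc(d,d) via R0 from link(d,d)
round 1: derive anc(d,h) via R0 from link(d,h)
round 1: derive anc(e,b) via R0 from link(e,b)
round 1: derive anc(e,c) via R0 from link(e,c)
round 1: derive anc(e,g) via R0 from link(e,g)
round 1: derive anc(e,h) via R0 from link(e,h)
round 1: derive anc(h,c) via R0 from link(h,c)
round 1: derive anc(a,a) via R2 from link(a,h), knows(h,a)
round 1: derive anc(c,a) via R2 from link(c,d), knows(d,a)
round 1: derive anc(d,a) via R2 from link(d,d), knows(d,a)
round 1: derive anc(e,a) via R2 from link(e,h), knows(h,a)
round 2: derive anc(a,c) via R1 from anc(a,h), link(h,c)
round 2: derive anc(a,e) via R1 from anc(a,b), link(b,e)
round 2: derive anc(b,b) via R1 from anc(b,e), link(e,b)
round 2: derive anc(b,c) via R1 from anc(b,e), link(e,c)
round 2: derive anc(b,g) via R1 from anc(b,e), link(e,g)
round 2: derive anc(b,h) via R1 from anc(b,e), link(e,h)
round 2: derive anc(c,b) via R1 from anc(c,a), link(a,b)
round 2: derive anc(c,c) via R1 from anc(c,d), link(d,c)
round 2: derive anc(c,h) via R1 from anc(c,a), link(a,h)
round 2: derive anc(d,b) via R1 from anc(d,a), link(a,b)
round 2: derive anc(d,i) via R1 from anc(d,a), link(a,i)
round 2: derive anc(e,d) via R1 from anc(e,c), link(c,d)
round 2: derive anc(e,e) via R1 from anc(e,b), link(b,e)
round 2: derive anc(e,i) via R1 from anc(e,a), link(a,i)
round 2: derive anc(h,d) via R1 from anc(h,c), link(c,d)
round 2: derive anc(h,i) via R1 from anc(h,c), link(c,i)
round 3: derive anc(a,d) via R1 from anc(a,c), link(c,d)
round 3: derive anc(a,g) via R1 from anc(a,e), link(e,g)
round 3: derive anc(b,d) via R1 from anc(b,c), link(c,d)
round 3: derive anc(b,i) via R1 from anc(b,c), link(c,i)
round 3: derive anc(c,e) via R1 from anc(c,b), link(b,e)
round 3: derive anc(d,e) via R1 from anc(d,b), link(b,e)
round 3: derive anc(h,h) via R1 from anc(h,d), link(d,h)
round 4: derive anc(c,g) via R1 from anc(c,e), link(e,g)
round 4: derive anc(d,g) via R1 from anc(d,e), link(e,g)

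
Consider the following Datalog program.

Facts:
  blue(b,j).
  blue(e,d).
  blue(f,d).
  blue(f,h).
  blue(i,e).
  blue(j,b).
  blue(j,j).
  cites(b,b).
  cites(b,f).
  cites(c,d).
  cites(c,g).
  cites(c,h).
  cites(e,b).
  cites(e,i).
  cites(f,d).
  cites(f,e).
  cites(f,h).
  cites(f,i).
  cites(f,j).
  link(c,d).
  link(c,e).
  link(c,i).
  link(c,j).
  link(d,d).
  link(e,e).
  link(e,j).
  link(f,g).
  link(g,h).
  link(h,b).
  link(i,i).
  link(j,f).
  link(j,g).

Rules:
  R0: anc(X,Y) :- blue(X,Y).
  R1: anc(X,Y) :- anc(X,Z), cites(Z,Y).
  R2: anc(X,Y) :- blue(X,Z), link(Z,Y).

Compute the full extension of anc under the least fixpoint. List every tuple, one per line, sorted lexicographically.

anc(b,b)
anc(b,d)
anc(b,e)
anc(b,f)
anc(b,g)
anc(b,h)
anc(b,i)
anc(b,j)
anc(e,d)
anc(f,b)
anc(f,d)
anc(f,e)
anc(f,f)
anc(f,h)
anc(f,i)
anc(f,j)
anc(i,b)
anc(i,d)
anc(i,e)
anc(i,f)
anc(i,h)
anc(i,i)
anc(i,j)
anc(j,b)
anc(j,d)
anc(j,e)
anc(j,f)
anc(j,g)
anc(j,h)
anc(j,i)
anc(j,j)

round 1: derive anc(b,j) via R0 from blue(b,j)
round 1: derive anc(e,d) via R0 from blue(e,d)
round 1: derive anc(f,d) via R0 from blue(f,d)
round 1: derive anc(f,h) via R0 from blue(f,h)
round 1: derive anc(i,e) via R0 from blue(i,e)
round 1: derive anc(j,b) via R0 from blue(j,b)
round 1: derive anc(j,j) via R0 from blue(j,j)
round 1: derive anc(b,f) via R2 from blue(b,j), link(j,f)
round 1: derive anc(b,g) via R2 from blue(b,j), link(j,g)
round 1: derive anc(f,b) via R2 from blue(f,h), link(h,b)
round 1: derive anc(i,j) via R2 from blue(i,e), link(e,j)
round 1: derive anc(j,f) via R2 from blue(j,j), link(j,f)
round 1: derive anc(j,g) via R2 from blue(j,j), link(j,g)
round 2: derive anc(b,d) via R1 from anc(b,f), cites(f,d)
round 2: derive anc(b,e) via R1 from anc(b,f), cites(f,e)
round 2: derive anc(b,h) via R1 from anc(b,f), cites(f,h)
round 2: derive anc(b,i) via R1 from anc(b,f), cites(f,i)
round 2: derive anc(f,f) via R1 from anc(f,b), cites(b,f)
round 2: derive anc(i,b) via R1 from anc(i,e), cites(e,b)
round 2: derive anc(i,i) via R1 from anc(i,e), cites(e,i)
round 2: derive anc(j,d) via R1 from anc(j,f), cites(f,d)
round 2: derive anc(j,e) via R1 from anc(j,f), cites(f,e)
round 2: derive anc(j,h) via R1 from anc(j,f), cites(f,h)
round 2: derive anc(j,i) via R1 from anc(j,f), cites(f,i)
round 3: derive anc(b,b) via R1 from anc(b,e), cites(e,b)
round 3: derive anc(f,e) via R1 from anc(f,f), cites(f,e)
round 3: derive anc(f,i) via R1 from anc(f,f), cites(f,i)
round 3: derive anc(f,j) via R1 from anc(f,f), cites(f,j)
round 3: derive anc(i,f) via R1 from anc(i,b), cites(b,f)
round 4: derive anc(i,d) via R1 from anc(i,f), cites(f,d)
round 4: derive anc(i,h) via R1 from anc(i,f), cites(f,h)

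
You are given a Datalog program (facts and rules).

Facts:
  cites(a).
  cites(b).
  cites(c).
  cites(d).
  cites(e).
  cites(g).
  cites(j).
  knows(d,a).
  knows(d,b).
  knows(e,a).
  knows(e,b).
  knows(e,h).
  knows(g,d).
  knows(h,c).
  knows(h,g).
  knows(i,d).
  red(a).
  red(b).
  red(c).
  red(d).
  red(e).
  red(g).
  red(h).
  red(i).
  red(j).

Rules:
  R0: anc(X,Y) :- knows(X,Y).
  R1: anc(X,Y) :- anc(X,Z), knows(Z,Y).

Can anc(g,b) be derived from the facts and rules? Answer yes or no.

round 1: derive anc(d,a) via R0 from knows(d,a)
round 1: derive anc(d,b) via R0 from knows(d,b)
round 1: derive anc(e,a) via R0 from knows(e,a)
round 1: derive anc(e,b) via R0 from knows(e,b)
round 1: derive anc(e,h) via R0 from knows(e,h)
round 1: derive anc(g,d) via R0 from knows(g,d)
round 1: derive anc(h,c) via R0 from knows(h,c)
round 1: derive anc(h,g) via R0 from knows(h,g)
round 1: derive anc(i,d) via R0 from knows(i,d)
round 2: derive anc(e,c) via R1 from anc(e,h), knows(h,c)
round 2: derive anc(e,g) via R1 from anc(e,h), knows(h,g)
round 2: derive anc(g,a) via R1 from anc(g,d), knows(d,a)
round 2: derive anc(g,b) via R1 from anc(g,d), knows(d,b)
round 2: derive anc(h,d) via R1 from anc(h,g), knows(g,d)
round 2: derive anc(i,a) via R1 from anc(i,d), knows(d,a)
round 2: derive anc(i,b) via R1 from anc(i,d), knows(d,b)
round 3: derive anc(e,d) via R1 from anc(e,g), knows(g,d)
round 3: derive anc(h,a) via R1 from anc(h,d), knows(d,a)
round 3: derive anc(h,b) via R1 from anc(h,d), knows(d,b)

yes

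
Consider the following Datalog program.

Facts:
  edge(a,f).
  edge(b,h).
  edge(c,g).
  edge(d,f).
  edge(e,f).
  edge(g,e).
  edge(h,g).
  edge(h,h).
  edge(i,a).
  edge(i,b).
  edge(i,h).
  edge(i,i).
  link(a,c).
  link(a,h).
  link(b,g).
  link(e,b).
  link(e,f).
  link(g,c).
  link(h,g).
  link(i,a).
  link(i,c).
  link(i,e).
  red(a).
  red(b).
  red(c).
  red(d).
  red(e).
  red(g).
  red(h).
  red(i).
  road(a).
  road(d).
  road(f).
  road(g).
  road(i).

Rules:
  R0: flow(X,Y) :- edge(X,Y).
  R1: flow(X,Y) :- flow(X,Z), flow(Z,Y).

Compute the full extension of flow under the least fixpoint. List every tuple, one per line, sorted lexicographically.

round 1: derive flow(a,f) via R0 from edge(a,f)
round 1: derive flow(b,h) via R0 from edge(b,h)
round 1: derive flow(c,g) via R0 from edge(c,g)
round 1: derive flow(d,f) via R0 from edge(d,f)
round 1: derive flow(e,f) via R0 from edge(e,f)
round 1: derive flow(g,e) via R0 from edge(g,e)
round 1: derive flow(h,g) via R0 from edge(h,g)
round 1: derive flow(h,h) via R0 from edge(h,h)
round 1: derive flow(i,a) via R0 from edge(i,a)
round 1: derive flow(i,b) via R0 from edge(i,b)
round 1: derive flow(i,h) via R0 from edge(i,h)
round 1: derive flow(i,i) via R0 from edge(i,i)
round 2: derive flow(b,g) via R1 from flow(b,h), flow(h,g)
round 2: derive flow(c,e) via R1 from flow(c,g), flow(g,e)
round 2: derive flow(g,f) via R1 from flow(g,e), flow(e,f)
round 2: derive flow(h,e) via R1 from flow(h,g), flow(g,e)
round 2: derive flow(i,f) via R1 from flow(i,a), flow(a,f)
round 2: derive flow(i,g) via R1 from flow(i,h), flow(h,g)
round 3: derive flow(b,e) via R1 from flow(b,g), flow(g,e)
round 3: derive flow(b,f) via R1 from flow(b,g), flow(g,f)
round 3: derive flow(c,f) via R1 from flow(c,e), flow(e,f)
round 3: derive flow(h,f) via R1 from flow(h,e), flow(e,f)
round 3: derive flow(i,e) via R1 from flow(i,g), flow(g,e)

flow(a,f)
flow(b,e)
flow(b,f)
flow(b,g)
flow(b,h)
flow(c,e)
flow(c,f)
flow(c,g)
flow(d,f)
flow(e,f)
flow(g,e)
flow(g,f)
flow(h,e)
flow(h,f)
flow(h,g)
flow(h,h)
flow(i,a)
flow(i,b)
flow(i,e)
flow(i,f)
flow(i,g)
flow(i,h)
flow(i,i)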